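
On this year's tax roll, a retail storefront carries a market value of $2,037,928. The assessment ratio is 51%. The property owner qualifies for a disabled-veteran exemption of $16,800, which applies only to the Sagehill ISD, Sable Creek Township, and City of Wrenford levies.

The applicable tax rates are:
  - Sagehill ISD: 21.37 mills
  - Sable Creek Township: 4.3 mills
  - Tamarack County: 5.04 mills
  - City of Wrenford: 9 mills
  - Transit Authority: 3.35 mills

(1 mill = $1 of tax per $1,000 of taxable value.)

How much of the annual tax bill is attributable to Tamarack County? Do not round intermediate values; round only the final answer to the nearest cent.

Assessed value = $2,037,928 × 0.51 = $1,039,343.28
Tamarack County taxable value = $1,039,343.28 (exemption does not apply)
Tamarack County levy = $1,039,343.28 × 0.00504 = $5,238.2901312

$5,238.29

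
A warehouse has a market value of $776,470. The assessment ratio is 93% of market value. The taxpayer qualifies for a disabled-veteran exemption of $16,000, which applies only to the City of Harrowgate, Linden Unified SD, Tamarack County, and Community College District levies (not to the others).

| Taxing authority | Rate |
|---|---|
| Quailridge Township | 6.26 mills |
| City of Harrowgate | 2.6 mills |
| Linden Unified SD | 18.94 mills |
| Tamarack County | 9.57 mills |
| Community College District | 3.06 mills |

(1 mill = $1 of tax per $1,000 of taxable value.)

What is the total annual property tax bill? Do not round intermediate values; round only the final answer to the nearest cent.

$28,648.47

Assessed value = $776,470 × 0.93 = $722,117.1
Quailridge Township: $722,117.1 × 0.00626 = $4,520.453046
City of Harrowgate: ($722,117.1 − $16,000) × 0.0026 = $706,117.1 × 0.0026 = $1,835.90446
Linden Unified SD: ($722,117.1 − $16,000) × 0.01894 = $706,117.1 × 0.01894 = $13,373.857874
Tamarack County: ($722,117.1 − $16,000) × 0.00957 = $706,117.1 × 0.00957 = $6,757.540647
Community College District: ($722,117.1 − $16,000) × 0.00306 = $706,117.1 × 0.00306 = $2,160.718326
Total = $28,648.474353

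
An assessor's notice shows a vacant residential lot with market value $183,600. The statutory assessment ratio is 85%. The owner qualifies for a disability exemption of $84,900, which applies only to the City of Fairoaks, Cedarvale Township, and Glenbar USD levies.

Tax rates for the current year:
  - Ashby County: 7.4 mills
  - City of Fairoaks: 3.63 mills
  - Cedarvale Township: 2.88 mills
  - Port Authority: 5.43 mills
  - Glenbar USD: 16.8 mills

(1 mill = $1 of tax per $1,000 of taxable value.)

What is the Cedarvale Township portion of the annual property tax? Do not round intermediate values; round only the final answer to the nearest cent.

$204.94

Assessed value = $183,600 × 0.85 = $156,060
Cedarvale Township taxable value = $156,060 − $84,900 = $71,160
Cedarvale Township levy = $71,160 × 0.00288 = $204.9408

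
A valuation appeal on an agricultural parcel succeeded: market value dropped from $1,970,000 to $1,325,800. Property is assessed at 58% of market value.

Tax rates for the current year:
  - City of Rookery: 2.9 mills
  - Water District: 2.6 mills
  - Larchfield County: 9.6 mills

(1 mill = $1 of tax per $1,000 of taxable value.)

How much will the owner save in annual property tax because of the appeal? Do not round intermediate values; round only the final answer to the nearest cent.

Old assessed value = $1,970,000 × 0.58 = $1,142,600
New assessed value = $1,325,800 × 0.58 = $768,964
Combined rate = 0.0029 + 0.0026 + 0.0096 = 0.0151
Old tax = $1,142,600 × 0.0151 = $17,253.26
New tax = $768,964 × 0.0151 = $11,611.3564
Reduction = $17,253.26 − $11,611.3564 = $5,641.9036

$5,641.90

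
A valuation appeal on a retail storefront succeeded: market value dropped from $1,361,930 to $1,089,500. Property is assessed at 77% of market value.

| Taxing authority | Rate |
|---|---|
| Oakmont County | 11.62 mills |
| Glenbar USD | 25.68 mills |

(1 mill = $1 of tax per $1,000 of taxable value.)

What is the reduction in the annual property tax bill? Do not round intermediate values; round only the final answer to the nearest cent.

Old assessed value = $1,361,930 × 0.77 = $1,048,686.1
New assessed value = $1,089,500 × 0.77 = $838,915
Combined rate = 0.01162 + 0.02568 = 0.0373
Old tax = $1,048,686.1 × 0.0373 = $39,115.99153
New tax = $838,915 × 0.0373 = $31,291.5295
Reduction = $39,115.99153 − $31,291.5295 = $7,824.46203

$7,824.46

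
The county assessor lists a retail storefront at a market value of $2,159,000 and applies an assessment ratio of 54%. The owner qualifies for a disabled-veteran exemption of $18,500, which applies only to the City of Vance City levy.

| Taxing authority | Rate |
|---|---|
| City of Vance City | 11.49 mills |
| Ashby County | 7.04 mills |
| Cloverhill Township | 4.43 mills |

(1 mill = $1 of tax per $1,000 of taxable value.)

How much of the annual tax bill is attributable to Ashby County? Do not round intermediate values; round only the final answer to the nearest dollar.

Assessed value = $2,159,000 × 0.54 = $1,165,860
Ashby County taxable value = $1,165,860 (exemption does not apply)
Ashby County levy = $1,165,860 × 0.00704 = $8,207.6544

$8,208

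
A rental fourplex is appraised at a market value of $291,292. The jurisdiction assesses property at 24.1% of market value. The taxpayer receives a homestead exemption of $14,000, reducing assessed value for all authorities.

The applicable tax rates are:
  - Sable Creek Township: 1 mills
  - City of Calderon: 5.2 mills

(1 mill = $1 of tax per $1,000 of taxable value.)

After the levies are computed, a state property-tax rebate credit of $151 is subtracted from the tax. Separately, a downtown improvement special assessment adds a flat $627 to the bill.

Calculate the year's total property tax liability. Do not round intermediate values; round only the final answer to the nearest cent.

$824.45

Assessed value = $291,292 × 0.241 = $70,201.372
Taxable value = $70,201.372 − $14,000 = $56,201.372
Sable Creek Township: $56,201.372 × 0.001 = $56.201372
City of Calderon: $56,201.372 × 0.0052 = $292.2471344
Levies subtotal = $348.4485064
After credit = $348.4485064 − $151 = $197.4485064
Total = $197.4485064 + $627 = $824.4485064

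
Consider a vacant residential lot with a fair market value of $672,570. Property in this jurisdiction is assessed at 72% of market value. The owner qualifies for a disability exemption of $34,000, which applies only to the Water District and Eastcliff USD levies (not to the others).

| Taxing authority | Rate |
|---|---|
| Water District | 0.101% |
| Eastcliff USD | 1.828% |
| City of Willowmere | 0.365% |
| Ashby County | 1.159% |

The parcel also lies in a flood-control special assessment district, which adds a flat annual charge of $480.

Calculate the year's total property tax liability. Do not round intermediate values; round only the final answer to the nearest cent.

Assessed value = $672,570 × 0.72 = $484,250.4
Water District: ($484,250.4 − $34,000) × 0.00101 = $450,250.4 × 0.00101 = $454.752904
Eastcliff USD: ($484,250.4 − $34,000) × 0.01828 = $450,250.4 × 0.01828 = $8,230.577312
City of Willowmere: $484,250.4 × 0.00365 = $1,767.51396
Ashby County: $484,250.4 × 0.01159 = $5,612.462136
Levies subtotal = $16,065.306312
Total = $16,065.306312 + $480 = $16,545.306312

$16,545.31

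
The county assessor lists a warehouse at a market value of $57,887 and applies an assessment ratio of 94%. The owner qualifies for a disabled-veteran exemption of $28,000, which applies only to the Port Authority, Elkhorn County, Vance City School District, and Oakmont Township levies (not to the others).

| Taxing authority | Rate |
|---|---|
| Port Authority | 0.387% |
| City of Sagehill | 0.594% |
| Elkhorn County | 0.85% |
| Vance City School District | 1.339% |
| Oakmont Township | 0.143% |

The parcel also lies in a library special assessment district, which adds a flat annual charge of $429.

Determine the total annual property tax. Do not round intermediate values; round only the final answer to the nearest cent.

Assessed value = $57,887 × 0.94 = $54,413.78
Port Authority: ($54,413.78 − $28,000) × 0.00387 = $26,413.78 × 0.00387 = $102.2213286
City of Sagehill: $54,413.78 × 0.00594 = $323.2178532
Elkhorn County: ($54,413.78 − $28,000) × 0.0085 = $26,413.78 × 0.0085 = $224.51713
Vance City School District: ($54,413.78 − $28,000) × 0.01339 = $26,413.78 × 0.01339 = $353.6805142
Oakmont Township: ($54,413.78 − $28,000) × 0.00143 = $26,413.78 × 0.00143 = $37.7717054
Levies subtotal = $1,041.4085314
Total = $1,041.4085314 + $429 = $1,470.4085314

$1,470.41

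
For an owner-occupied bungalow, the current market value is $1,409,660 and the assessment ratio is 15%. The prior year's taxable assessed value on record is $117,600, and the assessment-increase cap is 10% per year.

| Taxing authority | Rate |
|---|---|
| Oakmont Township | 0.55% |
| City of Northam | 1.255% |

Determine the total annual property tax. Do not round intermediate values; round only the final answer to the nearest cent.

$2,334.95

Uncapped assessed value = $1,409,660 × 0.15 = $211,449
Cap limit = $117,600 × 1.1 = $129,360
Taxable assessed value = min($211,449, $129,360) = $129,360 (cap binds)
Oakmont Township: $129,360 × 0.0055 = $711.48
City of Northam: $129,360 × 0.01255 = $1,623.468
Total = $2,334.948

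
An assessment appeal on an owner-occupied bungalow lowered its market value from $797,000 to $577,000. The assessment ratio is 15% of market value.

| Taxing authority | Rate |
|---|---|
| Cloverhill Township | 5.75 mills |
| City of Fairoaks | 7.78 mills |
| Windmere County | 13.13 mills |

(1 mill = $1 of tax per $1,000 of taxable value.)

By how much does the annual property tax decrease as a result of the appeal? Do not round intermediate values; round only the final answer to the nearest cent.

$879.78

Old assessed value = $797,000 × 0.15 = $119,550
New assessed value = $577,000 × 0.15 = $86,550
Combined rate = 0.00575 + 0.00778 + 0.01313 = 0.02666
Old tax = $119,550 × 0.02666 = $3,187.203
New tax = $86,550 × 0.02666 = $2,307.423
Reduction = $3,187.203 − $2,307.423 = $879.78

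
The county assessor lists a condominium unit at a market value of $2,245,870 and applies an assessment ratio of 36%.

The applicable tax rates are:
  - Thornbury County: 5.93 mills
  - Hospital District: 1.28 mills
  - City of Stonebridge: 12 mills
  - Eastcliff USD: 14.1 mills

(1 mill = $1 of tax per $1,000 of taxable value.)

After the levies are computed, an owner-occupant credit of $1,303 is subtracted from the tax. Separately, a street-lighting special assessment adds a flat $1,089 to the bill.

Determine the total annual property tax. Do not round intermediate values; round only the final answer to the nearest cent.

Assessed value = $2,245,870 × 0.36 = $808,513.2
Thornbury County: $808,513.2 × 0.00593 = $4,794.483276
Hospital District: $808,513.2 × 0.00128 = $1,034.896896
City of Stonebridge: $808,513.2 × 0.012 = $9,702.1584
Eastcliff USD: $808,513.2 × 0.0141 = $11,400.03612
Levies subtotal = $26,931.574692
After credit = $26,931.574692 − $1,303 = $25,628.574692
Total = $25,628.574692 + $1,089 = $26,717.574692

$26,717.57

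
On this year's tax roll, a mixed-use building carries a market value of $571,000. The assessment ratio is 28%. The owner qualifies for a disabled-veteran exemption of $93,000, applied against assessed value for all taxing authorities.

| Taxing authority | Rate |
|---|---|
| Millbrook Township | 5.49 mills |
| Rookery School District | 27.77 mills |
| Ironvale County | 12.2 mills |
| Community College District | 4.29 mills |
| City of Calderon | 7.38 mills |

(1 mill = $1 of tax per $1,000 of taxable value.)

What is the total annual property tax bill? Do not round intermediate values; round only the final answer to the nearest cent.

Assessed value = $571,000 × 0.28 = $159,880
Taxable value = $159,880 − $93,000 = $66,880
Millbrook Township: $66,880 × 0.00549 = $367.1712
Rookery School District: $66,880 × 0.02777 = $1,857.2576
Ironvale County: $66,880 × 0.0122 = $815.936
Community College District: $66,880 × 0.00429 = $286.9152
City of Calderon: $66,880 × 0.00738 = $493.5744
Total = $367.1712 + $1,857.2576 + $815.936 + $286.9152 + $493.5744 = $3,820.8544

$3,820.85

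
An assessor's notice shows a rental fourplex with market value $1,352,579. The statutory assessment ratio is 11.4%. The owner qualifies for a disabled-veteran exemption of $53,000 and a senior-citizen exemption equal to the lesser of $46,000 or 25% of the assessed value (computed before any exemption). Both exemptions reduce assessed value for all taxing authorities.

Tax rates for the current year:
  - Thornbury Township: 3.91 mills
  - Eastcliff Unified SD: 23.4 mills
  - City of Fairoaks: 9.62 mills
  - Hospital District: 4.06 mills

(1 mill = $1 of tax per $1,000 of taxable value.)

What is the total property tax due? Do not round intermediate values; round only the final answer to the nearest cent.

Assessed value = $1,352,579 × 0.114 = $154,194.006
Senior-citizen exemption = min($46,000, 25% × $154,194.006) = min($46,000, $38,548.5015) = $38,548.5015 (percentage binds)
Taxable value = $154,194.006 − $53,000 − $38,548.5015 = $62,645.5045
Thornbury Township: $62,645.5045 × 0.00391 = $244.943922595
Eastcliff Unified SD: $62,645.5045 × 0.0234 = $1,465.9048053
City of Fairoaks: $62,645.5045 × 0.00962 = $602.64975329
Hospital District: $62,645.5045 × 0.00406 = $254.34074827
Total = $2,567.839229455

$2,567.84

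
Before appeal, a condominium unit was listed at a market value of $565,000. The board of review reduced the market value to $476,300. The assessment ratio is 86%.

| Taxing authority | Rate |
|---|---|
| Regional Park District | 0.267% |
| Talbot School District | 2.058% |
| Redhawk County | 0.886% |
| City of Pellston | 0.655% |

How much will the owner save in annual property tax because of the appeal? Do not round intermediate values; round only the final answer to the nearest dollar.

$2,949

Old assessed value = $565,000 × 0.86 = $485,900
New assessed value = $476,300 × 0.86 = $409,618
Combined rate = 0.00267 + 0.02058 + 0.00886 + 0.00655 = 0.03866
Old tax = $485,900 × 0.03866 = $18,784.894
New tax = $409,618 × 0.03866 = $15,835.83188
Reduction = $18,784.894 − $15,835.83188 = $2,949.06212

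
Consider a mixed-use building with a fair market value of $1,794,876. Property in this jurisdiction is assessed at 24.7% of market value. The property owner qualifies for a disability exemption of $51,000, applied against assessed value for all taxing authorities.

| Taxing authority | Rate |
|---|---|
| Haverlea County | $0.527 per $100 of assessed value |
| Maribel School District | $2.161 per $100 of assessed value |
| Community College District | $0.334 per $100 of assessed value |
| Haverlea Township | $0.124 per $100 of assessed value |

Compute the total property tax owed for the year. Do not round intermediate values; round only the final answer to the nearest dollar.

Assessed value = $1,794,876 × 0.247 = $443,334.372
Taxable value = $443,334.372 − $51,000 = $392,334.372
Haverlea County: $392,334.372 × 0.00527 = $2,067.60214044
Maribel School District: $392,334.372 × 0.02161 = $8,478.34577892
Community College District: $392,334.372 × 0.00334 = $1,310.39680248
Haverlea Township: $392,334.372 × 0.00124 = $486.49462128
Total = $2,067.60214044 + $8,478.34577892 + $1,310.39680248 + $486.49462128 = $12,342.83934312

$12,343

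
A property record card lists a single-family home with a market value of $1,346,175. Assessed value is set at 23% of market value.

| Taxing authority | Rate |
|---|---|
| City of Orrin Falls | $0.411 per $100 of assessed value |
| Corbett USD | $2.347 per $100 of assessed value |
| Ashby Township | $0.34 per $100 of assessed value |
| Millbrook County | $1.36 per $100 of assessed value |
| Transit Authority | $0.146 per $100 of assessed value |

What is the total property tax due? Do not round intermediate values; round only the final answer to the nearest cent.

Assessed value = $1,346,175 × 0.23 = $309,620.25
City of Orrin Falls: $309,620.25 × 0.00411 = $1,272.5392275
Corbett USD: $309,620.25 × 0.02347 = $7,266.7872675
Ashby Township: $309,620.25 × 0.0034 = $1,052.70885
Millbrook County: $309,620.25 × 0.0136 = $4,210.8354
Transit Authority: $309,620.25 × 0.00146 = $452.045565
Total = $1,272.5392275 + $7,266.7872675 + $1,052.70885 + $4,210.8354 + $452.045565 = $14,254.91631

$14,254.92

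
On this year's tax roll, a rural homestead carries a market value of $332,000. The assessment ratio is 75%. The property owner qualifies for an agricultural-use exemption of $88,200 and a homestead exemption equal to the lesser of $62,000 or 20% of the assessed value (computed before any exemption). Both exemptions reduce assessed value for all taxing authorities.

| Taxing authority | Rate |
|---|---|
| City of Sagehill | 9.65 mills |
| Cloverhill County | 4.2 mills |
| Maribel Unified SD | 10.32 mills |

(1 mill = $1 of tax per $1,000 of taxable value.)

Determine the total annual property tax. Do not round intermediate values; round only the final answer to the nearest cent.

$2,682.87

Assessed value = $332,000 × 0.75 = $249,000
Homestead exemption = min($62,000, 20% × $249,000) = min($62,000, $49,800) = $49,800 (percentage binds)
Taxable value = $249,000 − $88,200 − $49,800 = $111,000
City of Sagehill: $111,000 × 0.00965 = $1,071.15
Cloverhill County: $111,000 × 0.0042 = $466.2
Maribel Unified SD: $111,000 × 0.01032 = $1,145.52
Total = $2,682.87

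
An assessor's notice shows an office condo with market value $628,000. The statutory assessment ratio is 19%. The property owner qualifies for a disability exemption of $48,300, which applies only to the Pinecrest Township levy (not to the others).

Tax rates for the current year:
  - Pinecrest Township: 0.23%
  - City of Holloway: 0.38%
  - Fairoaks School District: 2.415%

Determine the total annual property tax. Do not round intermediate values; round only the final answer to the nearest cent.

$3,498.34

Assessed value = $628,000 × 0.19 = $119,320
Pinecrest Township: ($119,320 − $48,300) × 0.0023 = $71,020 × 0.0023 = $163.346
City of Holloway: $119,320 × 0.0038 = $453.416
Fairoaks School District: $119,320 × 0.02415 = $2,881.578
Total = $3,498.34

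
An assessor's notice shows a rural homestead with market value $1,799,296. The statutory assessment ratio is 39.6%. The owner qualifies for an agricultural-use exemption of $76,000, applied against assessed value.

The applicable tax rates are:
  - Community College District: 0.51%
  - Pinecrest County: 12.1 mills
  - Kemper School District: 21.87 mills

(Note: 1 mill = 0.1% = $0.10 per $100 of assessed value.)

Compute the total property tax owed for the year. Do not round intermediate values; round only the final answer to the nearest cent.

Assessed value = $1,799,296 × 0.396 = $712,521.216
Taxable value = $712,521.216 − $76,000 = $636,521.216
Community College District: $636,521.216 × 0.0051 = $3,246.2582016
Pinecrest County: $636,521.216 × 0.0121 = $7,701.9067136
Kemper School District: $636,521.216 × 0.02187 = $13,920.71899392
Total = $24,868.88390912

$24,868.88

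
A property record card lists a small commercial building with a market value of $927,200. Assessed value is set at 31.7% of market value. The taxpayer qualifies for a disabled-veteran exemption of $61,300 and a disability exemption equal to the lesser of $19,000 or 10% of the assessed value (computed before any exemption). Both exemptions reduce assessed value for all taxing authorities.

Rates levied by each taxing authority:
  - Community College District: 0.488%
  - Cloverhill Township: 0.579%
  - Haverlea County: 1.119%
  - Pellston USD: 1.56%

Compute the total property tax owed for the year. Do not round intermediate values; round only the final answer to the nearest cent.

Assessed value = $927,200 × 0.317 = $293,922.4
Disability exemption = min($19,000, 10% × $293,922.4) = min($19,000, $29,392.24) = $19,000 (dollar cap binds)
Taxable value = $293,922.4 − $61,300 − $19,000 = $213,622.4
Community College District: $213,622.4 × 0.00488 = $1,042.477312
Cloverhill Township: $213,622.4 × 0.00579 = $1,236.873696
Haverlea County: $213,622.4 × 0.01119 = $2,390.434656
Pellston USD: $213,622.4 × 0.0156 = $3,332.50944
Total = $8,002.295104

$8,002.30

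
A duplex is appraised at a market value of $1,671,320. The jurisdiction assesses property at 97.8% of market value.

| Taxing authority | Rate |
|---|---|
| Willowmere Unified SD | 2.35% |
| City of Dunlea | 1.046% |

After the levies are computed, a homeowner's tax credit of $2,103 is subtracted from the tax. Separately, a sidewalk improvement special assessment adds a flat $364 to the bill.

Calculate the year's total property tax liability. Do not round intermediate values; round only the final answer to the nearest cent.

Assessed value = $1,671,320 × 0.978 = $1,634,550.96
Willowmere Unified SD: $1,634,550.96 × 0.0235 = $38,411.94756
City of Dunlea: $1,634,550.96 × 0.01046 = $17,097.4030416
Levies subtotal = $55,509.3506016
After credit = $55,509.3506016 − $2,103 = $53,406.3506016
Total = $53,406.3506016 + $364 = $53,770.3506016

$53,770.35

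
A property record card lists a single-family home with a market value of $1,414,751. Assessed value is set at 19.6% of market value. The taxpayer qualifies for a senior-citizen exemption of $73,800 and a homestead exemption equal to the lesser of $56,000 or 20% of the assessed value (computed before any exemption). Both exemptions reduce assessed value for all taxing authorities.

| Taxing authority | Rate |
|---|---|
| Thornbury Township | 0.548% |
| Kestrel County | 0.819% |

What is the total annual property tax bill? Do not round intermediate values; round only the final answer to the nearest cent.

Assessed value = $1,414,751 × 0.196 = $277,291.196
Homestead exemption = min($56,000, 20% × $277,291.196) = min($56,000, $55,458.2392) = $55,458.2392 (percentage binds)
Taxable value = $277,291.196 − $73,800 − $55,458.2392 = $148,032.9568
Thornbury Township: $148,032.9568 × 0.00548 = $811.220603264
Kestrel County: $148,032.9568 × 0.00819 = $1,212.389916192
Total = $2,023.610519456

$2,023.61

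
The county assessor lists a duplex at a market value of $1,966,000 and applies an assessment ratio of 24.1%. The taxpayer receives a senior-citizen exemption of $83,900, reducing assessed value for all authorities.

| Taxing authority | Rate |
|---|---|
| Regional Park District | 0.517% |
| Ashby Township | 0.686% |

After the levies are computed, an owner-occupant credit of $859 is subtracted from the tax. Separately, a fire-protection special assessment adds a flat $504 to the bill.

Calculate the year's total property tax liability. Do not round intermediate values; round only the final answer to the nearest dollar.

Assessed value = $1,966,000 × 0.241 = $473,806
Taxable value = $473,806 − $83,900 = $389,906
Regional Park District: $389,906 × 0.00517 = $2,015.81402
Ashby Township: $389,906 × 0.00686 = $2,674.75516
Levies subtotal = $4,690.56918
After credit = $4,690.56918 − $859 = $3,831.56918
Total = $3,831.56918 + $504 = $4,335.56918

$4,336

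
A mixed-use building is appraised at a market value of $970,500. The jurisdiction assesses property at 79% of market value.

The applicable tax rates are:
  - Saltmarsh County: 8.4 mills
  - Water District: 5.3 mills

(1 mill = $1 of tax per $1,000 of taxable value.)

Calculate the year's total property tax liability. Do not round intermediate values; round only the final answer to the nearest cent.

$10,503.72

Assessed value = $970,500 × 0.79 = $766,695
Saltmarsh County: $766,695 × 0.0084 = $6,440.238
Water District: $766,695 × 0.0053 = $4,063.4835
Total = $6,440.238 + $4,063.4835 = $10,503.7215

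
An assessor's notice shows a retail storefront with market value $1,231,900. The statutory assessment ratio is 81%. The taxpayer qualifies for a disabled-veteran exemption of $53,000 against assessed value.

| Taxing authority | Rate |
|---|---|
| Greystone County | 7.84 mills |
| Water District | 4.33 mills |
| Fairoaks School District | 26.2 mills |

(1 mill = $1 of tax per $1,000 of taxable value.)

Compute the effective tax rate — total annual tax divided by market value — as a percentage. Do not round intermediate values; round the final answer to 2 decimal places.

Assessed value = $1,231,900 × 0.81 = $997,839
Taxable value = $997,839 − $53,000 = $944,839
Greystone County: $944,839 × 0.00784 = $7,407.53776
Water District: $944,839 × 0.00433 = $4,091.15287
Fairoaks School District: $944,839 × 0.0262 = $24,754.7818
Total tax = $36,253.47243
Effective rate = $36,253.47243 ÷ $1,231,900 = 2.94% of market value

2.94%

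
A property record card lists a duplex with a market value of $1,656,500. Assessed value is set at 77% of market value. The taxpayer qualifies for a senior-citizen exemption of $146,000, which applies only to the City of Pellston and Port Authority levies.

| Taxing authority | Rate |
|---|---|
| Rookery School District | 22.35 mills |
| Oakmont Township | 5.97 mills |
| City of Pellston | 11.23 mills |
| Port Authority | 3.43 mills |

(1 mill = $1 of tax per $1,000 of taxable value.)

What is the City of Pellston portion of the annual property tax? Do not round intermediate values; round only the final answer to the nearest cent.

$12,684.34

Assessed value = $1,656,500 × 0.77 = $1,275,505
City of Pellston taxable value = $1,275,505 − $146,000 = $1,129,505
City of Pellston levy = $1,129,505 × 0.01123 = $12,684.34115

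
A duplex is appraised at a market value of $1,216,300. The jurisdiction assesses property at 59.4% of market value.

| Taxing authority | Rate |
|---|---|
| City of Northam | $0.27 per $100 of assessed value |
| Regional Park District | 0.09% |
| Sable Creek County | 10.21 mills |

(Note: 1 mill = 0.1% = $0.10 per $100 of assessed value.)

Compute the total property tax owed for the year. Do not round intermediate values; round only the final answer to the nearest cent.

Assessed value = $1,216,300 × 0.594 = $722,482.2
City of Northam: $722,482.2 × 0.0027 = $1,950.70194
Regional Park District: $722,482.2 × 0.0009 = $650.23398
Sable Creek County: $722,482.2 × 0.01021 = $7,376.543262
Total = $9,977.479182

$9,977.48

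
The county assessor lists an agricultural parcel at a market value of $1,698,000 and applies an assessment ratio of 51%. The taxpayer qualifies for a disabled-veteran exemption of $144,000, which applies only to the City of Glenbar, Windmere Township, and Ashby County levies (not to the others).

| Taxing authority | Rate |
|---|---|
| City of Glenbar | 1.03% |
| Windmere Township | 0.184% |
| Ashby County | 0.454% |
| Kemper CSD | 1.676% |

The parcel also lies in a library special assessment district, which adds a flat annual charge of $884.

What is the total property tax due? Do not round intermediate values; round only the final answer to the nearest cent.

Assessed value = $1,698,000 × 0.51 = $865,980
City of Glenbar: ($865,980 − $144,000) × 0.0103 = $721,980 × 0.0103 = $7,436.394
Windmere Township: ($865,980 − $144,000) × 0.00184 = $721,980 × 0.00184 = $1,328.4432
Ashby County: ($865,980 − $144,000) × 0.00454 = $721,980 × 0.00454 = $3,277.7892
Kemper CSD: $865,980 × 0.01676 = $14,513.8248
Levies subtotal = $26,556.4512
Total = $26,556.4512 + $884 = $27,440.4512

$27,440.45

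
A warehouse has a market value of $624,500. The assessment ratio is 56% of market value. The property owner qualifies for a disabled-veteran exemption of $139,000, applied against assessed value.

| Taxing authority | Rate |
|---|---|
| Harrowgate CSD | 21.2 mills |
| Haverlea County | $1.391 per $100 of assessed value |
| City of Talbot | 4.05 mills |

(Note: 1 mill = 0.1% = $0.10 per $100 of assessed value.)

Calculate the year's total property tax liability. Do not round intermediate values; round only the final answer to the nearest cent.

$8,251.80

Assessed value = $624,500 × 0.56 = $349,720
Taxable value = $349,720 − $139,000 = $210,720
Harrowgate CSD: $210,720 × 0.0212 = $4,467.264
Haverlea County: $210,720 × 0.01391 = $2,931.1152
City of Talbot: $210,720 × 0.00405 = $853.416
Total = $8,251.7952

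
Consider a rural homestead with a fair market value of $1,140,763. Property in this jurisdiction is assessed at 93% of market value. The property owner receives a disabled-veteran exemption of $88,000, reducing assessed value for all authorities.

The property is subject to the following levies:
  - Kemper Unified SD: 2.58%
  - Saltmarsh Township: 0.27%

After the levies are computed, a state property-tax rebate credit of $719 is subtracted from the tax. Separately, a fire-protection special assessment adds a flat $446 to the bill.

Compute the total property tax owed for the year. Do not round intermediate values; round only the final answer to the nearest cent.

$27,454.92

Assessed value = $1,140,763 × 0.93 = $1,060,909.59
Taxable value = $1,060,909.59 − $88,000 = $972,909.59
Kemper Unified SD: $972,909.59 × 0.0258 = $25,101.067422
Saltmarsh Township: $972,909.59 × 0.0027 = $2,626.855893
Levies subtotal = $27,727.923315
After credit = $27,727.923315 − $719 = $27,008.923315
Total = $27,008.923315 + $446 = $27,454.923315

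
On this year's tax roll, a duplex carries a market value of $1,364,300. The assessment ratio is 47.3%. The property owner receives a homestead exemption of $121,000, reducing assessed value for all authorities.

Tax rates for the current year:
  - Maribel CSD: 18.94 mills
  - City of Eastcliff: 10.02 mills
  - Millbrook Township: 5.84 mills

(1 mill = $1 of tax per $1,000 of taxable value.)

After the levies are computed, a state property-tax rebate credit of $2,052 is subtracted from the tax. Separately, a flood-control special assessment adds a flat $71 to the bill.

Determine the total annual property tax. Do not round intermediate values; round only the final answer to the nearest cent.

Assessed value = $1,364,300 × 0.473 = $645,313.9
Taxable value = $645,313.9 − $121,000 = $524,313.9
Maribel CSD: $524,313.9 × 0.01894 = $9,930.505266
City of Eastcliff: $524,313.9 × 0.01002 = $5,253.625278
Millbrook Township: $524,313.9 × 0.00584 = $3,061.993176
Levies subtotal = $18,246.12372
After credit = $18,246.12372 − $2,052 = $16,194.12372
Total = $16,194.12372 + $71 = $16,265.12372

$16,265.12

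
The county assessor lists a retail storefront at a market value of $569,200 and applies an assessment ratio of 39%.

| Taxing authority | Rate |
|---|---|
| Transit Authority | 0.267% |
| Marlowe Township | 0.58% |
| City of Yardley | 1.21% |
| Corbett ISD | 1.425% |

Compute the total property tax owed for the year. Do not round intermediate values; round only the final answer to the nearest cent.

$7,729.62

Assessed value = $569,200 × 0.39 = $221,988
Transit Authority: $221,988 × 0.00267 = $592.70796
Marlowe Township: $221,988 × 0.0058 = $1,287.5304
City of Yardley: $221,988 × 0.0121 = $2,686.0548
Corbett ISD: $221,988 × 0.01425 = $3,163.329
Total = $592.70796 + $1,287.5304 + $2,686.0548 + $3,163.329 = $7,729.62216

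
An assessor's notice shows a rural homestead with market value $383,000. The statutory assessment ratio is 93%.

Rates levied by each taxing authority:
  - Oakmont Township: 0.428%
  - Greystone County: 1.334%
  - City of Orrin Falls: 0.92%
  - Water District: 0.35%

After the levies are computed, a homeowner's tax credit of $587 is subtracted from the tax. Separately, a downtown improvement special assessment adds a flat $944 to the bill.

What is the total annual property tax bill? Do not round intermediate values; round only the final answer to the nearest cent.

Assessed value = $383,000 × 0.93 = $356,190
Oakmont Township: $356,190 × 0.00428 = $1,524.4932
Greystone County: $356,190 × 0.01334 = $4,751.5746
City of Orrin Falls: $356,190 × 0.0092 = $3,276.948
Water District: $356,190 × 0.0035 = $1,246.665
Levies subtotal = $10,799.6808
After credit = $10,799.6808 − $587 = $10,212.6808
Total = $10,212.6808 + $944 = $11,156.6808

$11,156.68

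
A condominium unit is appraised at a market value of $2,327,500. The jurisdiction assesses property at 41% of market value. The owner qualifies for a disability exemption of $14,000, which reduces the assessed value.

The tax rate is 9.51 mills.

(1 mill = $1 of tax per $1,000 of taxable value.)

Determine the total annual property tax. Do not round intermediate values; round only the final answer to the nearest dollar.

$8,942

Assessed value = $2,327,500 × 0.41 = $954,275
Taxable value = $954,275 − $14,000 = $940,275
Tax = $940,275 × 0.00951 = $8,942.01525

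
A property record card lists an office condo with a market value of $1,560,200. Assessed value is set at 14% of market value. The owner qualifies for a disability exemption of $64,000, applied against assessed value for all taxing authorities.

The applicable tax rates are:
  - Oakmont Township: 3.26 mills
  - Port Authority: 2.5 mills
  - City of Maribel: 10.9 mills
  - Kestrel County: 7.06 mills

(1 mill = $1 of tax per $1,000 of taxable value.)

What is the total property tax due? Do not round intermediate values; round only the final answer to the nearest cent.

$3,663.03

Assessed value = $1,560,200 × 0.14 = $218,428
Taxable value = $218,428 − $64,000 = $154,428
Oakmont Township: $154,428 × 0.00326 = $503.43528
Port Authority: $154,428 × 0.0025 = $386.07
City of Maribel: $154,428 × 0.0109 = $1,683.2652
Kestrel County: $154,428 × 0.00706 = $1,090.26168
Total = $503.43528 + $386.07 + $1,683.2652 + $1,090.26168 = $3,663.03216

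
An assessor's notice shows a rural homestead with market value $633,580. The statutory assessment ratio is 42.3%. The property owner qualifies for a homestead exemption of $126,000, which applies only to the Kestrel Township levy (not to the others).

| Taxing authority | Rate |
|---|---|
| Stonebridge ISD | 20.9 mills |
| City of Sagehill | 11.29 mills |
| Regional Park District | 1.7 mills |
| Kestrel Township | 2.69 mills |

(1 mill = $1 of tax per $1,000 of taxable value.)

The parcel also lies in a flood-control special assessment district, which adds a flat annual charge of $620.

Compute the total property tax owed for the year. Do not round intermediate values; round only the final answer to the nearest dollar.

$10,085

Assessed value = $633,580 × 0.423 = $268,004.34
Stonebridge ISD: $268,004.34 × 0.0209 = $5,601.290706
City of Sagehill: $268,004.34 × 0.01129 = $3,025.7689986
Regional Park District: $268,004.34 × 0.0017 = $455.607378
Kestrel Township: ($268,004.34 − $126,000) × 0.00269 = $142,004.34 × 0.00269 = $381.9916746
Levies subtotal = $9,464.6587572
Total = $9,464.6587572 + $620 = $10,084.6587572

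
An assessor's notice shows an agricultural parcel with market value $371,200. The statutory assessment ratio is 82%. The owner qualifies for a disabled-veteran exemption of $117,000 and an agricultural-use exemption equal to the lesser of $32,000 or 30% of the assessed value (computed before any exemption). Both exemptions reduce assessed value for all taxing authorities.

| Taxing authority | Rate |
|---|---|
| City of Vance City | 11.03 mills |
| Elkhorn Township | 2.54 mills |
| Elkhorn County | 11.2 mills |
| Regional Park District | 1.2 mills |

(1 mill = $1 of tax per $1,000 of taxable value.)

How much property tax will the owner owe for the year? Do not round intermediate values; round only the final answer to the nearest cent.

Assessed value = $371,200 × 0.82 = $304,384
Agricultural-use exemption = min($32,000, 30% × $304,384) = min($32,000, $91,315.2) = $32,000 (dollar cap binds)
Taxable value = $304,384 − $117,000 − $32,000 = $155,384
City of Vance City: $155,384 × 0.01103 = $1,713.88552
Elkhorn Township: $155,384 × 0.00254 = $394.67536
Elkhorn County: $155,384 × 0.0112 = $1,740.3008
Regional Park District: $155,384 × 0.0012 = $186.4608
Total = $4,035.32248

$4,035.32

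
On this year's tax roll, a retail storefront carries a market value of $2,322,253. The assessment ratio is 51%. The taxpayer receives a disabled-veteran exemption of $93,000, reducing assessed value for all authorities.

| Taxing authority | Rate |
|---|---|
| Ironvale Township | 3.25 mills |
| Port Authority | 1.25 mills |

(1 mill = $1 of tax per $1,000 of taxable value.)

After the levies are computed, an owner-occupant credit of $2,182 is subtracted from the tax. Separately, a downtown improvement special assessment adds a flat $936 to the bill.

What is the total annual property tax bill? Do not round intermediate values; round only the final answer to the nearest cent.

Assessed value = $2,322,253 × 0.51 = $1,184,349.03
Taxable value = $1,184,349.03 − $93,000 = $1,091,349.03
Ironvale Township: $1,091,349.03 × 0.00325 = $3,546.8843475
Port Authority: $1,091,349.03 × 0.00125 = $1,364.1862875
Levies subtotal = $4,911.070635
After credit = $4,911.070635 − $2,182 = $2,729.070635
Total = $2,729.070635 + $936 = $3,665.070635

$3,665.07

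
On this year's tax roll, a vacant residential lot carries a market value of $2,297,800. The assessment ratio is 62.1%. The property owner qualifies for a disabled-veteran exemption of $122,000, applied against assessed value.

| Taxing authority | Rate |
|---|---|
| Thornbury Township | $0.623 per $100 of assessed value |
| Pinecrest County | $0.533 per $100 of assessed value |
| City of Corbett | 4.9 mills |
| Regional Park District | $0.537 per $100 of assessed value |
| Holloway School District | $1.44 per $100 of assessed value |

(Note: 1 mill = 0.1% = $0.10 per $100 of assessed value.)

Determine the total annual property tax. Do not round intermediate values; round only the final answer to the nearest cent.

$47,277.75

Assessed value = $2,297,800 × 0.621 = $1,426,933.8
Taxable value = $1,426,933.8 − $122,000 = $1,304,933.8
Thornbury Township: $1,304,933.8 × 0.00623 = $8,129.737574
Pinecrest County: $1,304,933.8 × 0.00533 = $6,955.297154
City of Corbett: $1,304,933.8 × 0.0049 = $6,394.17562
Regional Park District: $1,304,933.8 × 0.00537 = $7,007.494506
Holloway School District: $1,304,933.8 × 0.0144 = $18,791.04672
Total = $47,277.751574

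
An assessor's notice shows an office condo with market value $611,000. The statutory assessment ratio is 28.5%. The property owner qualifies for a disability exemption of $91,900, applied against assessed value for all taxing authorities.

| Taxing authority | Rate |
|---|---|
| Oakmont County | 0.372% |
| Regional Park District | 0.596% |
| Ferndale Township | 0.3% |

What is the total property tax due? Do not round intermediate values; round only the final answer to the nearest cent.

$1,042.74

Assessed value = $611,000 × 0.285 = $174,135
Taxable value = $174,135 − $91,900 = $82,235
Oakmont County: $82,235 × 0.00372 = $305.9142
Regional Park District: $82,235 × 0.00596 = $490.1206
Ferndale Township: $82,235 × 0.003 = $246.705
Total = $305.9142 + $490.1206 + $246.705 = $1,042.7398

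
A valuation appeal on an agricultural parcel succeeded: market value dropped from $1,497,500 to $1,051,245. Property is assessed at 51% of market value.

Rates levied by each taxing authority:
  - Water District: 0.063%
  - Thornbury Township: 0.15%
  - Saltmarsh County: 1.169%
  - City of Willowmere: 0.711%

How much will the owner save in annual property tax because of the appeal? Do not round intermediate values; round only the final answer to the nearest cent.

$4,763.46

Old assessed value = $1,497,500 × 0.51 = $763,725
New assessed value = $1,051,245 × 0.51 = $536,134.95
Combined rate = 0.00063 + 0.0015 + 0.01169 + 0.00711 = 0.02093
Old tax = $763,725 × 0.02093 = $15,984.76425
New tax = $536,134.95 × 0.02093 = $11,221.3045035
Reduction = $15,984.76425 − $11,221.3045035 = $4,763.4597465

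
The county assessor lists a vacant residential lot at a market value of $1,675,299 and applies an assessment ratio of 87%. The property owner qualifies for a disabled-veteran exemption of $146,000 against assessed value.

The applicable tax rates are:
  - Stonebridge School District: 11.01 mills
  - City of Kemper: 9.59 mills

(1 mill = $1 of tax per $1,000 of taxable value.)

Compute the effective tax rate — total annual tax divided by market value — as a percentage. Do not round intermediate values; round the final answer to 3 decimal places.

Assessed value = $1,675,299 × 0.87 = $1,457,510.13
Taxable value = $1,457,510.13 − $146,000 = $1,311,510.13
Stonebridge School District: $1,311,510.13 × 0.01101 = $14,439.7265313
City of Kemper: $1,311,510.13 × 0.00959 = $12,577.3821467
Total tax = $27,017.108678
Effective rate = $27,017.108678 ÷ $1,675,299 = 1.613% of market value

1.613%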